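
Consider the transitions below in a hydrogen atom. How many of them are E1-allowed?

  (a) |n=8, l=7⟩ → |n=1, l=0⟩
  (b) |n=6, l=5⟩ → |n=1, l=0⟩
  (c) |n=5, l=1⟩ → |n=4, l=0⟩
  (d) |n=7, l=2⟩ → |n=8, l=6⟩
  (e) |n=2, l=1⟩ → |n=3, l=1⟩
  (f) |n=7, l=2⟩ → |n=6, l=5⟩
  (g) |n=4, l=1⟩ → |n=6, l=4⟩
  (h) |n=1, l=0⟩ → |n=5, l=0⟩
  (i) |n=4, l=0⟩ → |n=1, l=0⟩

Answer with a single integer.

(a) forbidden — Δl = -7 (E1 requires Δl = ±1)
(b) forbidden — Δl = -5 (E1 requires Δl = ±1)
(c) allowed
(d) forbidden — Δl = +4 (E1 requires Δl = ±1)
(e) forbidden — Δl = +0 (E1 requires Δl = ±1)
(f) forbidden — Δl = +3 (E1 requires Δl = ±1)
(g) forbidden — Δl = +3 (E1 requires Δl = ±1)
(h) forbidden — Δl = +0 (E1 requires Δl = ±1)
(i) forbidden — Δl = +0 (E1 requires Δl = ±1)
Total allowed: 1 of 9.

1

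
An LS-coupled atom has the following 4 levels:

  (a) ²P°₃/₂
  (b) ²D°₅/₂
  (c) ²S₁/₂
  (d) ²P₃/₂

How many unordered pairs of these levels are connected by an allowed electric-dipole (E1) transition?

(a)–(b): forbidden (parity).
(a)–(c): allowed.
(a)–(d): allowed.
(b)–(c): forbidden (ΔL, ΔJ).
(b)–(d): allowed.
(c)–(d): forbidden (parity).
Allowed pairs: 3 of 6.

3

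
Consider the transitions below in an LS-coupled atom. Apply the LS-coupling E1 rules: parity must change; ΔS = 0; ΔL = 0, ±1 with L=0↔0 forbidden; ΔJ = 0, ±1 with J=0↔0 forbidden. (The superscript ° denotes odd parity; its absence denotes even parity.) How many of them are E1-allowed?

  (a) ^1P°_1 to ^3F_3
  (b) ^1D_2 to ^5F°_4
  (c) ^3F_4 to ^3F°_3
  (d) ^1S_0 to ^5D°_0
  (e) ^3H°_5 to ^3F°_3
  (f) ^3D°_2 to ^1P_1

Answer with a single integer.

1

(a) forbidden (ΔS, ΔL, ΔJ fail)
(b) forbidden (ΔS, ΔJ fail)
(c) allowed
(d) forbidden (ΔS, ΔL, ΔJ fail)
(e) forbidden (parity, ΔL, ΔJ fail)
(f) forbidden (ΔS fails)
Total allowed: 1 of 6.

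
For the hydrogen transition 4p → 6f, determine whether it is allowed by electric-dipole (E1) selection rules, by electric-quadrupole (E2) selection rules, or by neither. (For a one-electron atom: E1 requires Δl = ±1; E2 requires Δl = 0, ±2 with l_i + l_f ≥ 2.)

E2

Δl = 3 − 1 = +2; l_i + l_f = 4.
E1 (Δl = ±1): not satisfied.
E2 (Δl = 0,±2, l_i+l_f ≥ 2): satisfied.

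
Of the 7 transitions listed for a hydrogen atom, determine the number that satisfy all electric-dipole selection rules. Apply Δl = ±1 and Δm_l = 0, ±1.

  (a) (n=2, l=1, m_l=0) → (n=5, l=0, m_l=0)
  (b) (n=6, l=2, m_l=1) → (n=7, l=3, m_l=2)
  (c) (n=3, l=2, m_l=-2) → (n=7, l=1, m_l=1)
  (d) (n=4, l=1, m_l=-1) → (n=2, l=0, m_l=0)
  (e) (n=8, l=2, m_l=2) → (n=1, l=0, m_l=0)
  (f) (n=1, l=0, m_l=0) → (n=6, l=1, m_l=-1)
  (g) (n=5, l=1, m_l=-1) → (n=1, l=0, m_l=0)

5

(a) allowed
(b) allowed
(c) forbidden — Δm_l = +3 (E1 requires Δm_l = 0, ±1)
(d) allowed
(e) forbidden — Δl = -2 (E1 requires Δl = ±1); Δm_l = -2 (E1 requires Δm_l = 0, ±1)
(f) allowed
(g) allowed
Total allowed: 5 of 7.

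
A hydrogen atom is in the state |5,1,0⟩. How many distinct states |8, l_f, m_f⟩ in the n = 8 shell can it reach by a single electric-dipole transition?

E1 requires Δl = ±1, so l_f ∈ {0, 2}; with 0 ≤ l_f ≤ n_f−1 = 7, the allowed l_f values are {0, 2}.
For l_f = 0: m_f ∈ {m_i−1, m_i, m_i+1} ∩ [−0, 0] = {0} → 1 state.
For l_f = 2: m_f ∈ {m_i−1, m_i, m_i+1} ∩ [−2, 2] = {-1, 0, 1} → 3 states.
Total: 4.

4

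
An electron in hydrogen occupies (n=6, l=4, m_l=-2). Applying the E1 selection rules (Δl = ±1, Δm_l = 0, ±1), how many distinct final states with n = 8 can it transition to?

6

E1 requires Δl = ±1, so l_f ∈ {3, 5}; with 0 ≤ l_f ≤ n_f−1 = 7, the allowed l_f values are {3, 5}.
For l_f = 3: m_f ∈ {m_i−1, m_i, m_i+1} ∩ [−3, 3] = {-3, -2, -1} → 3 states.
For l_f = 5: m_f ∈ {m_i−1, m_i, m_i+1} ∩ [−5, 5] = {-3, -2, -1} → 3 states.
Total: 6.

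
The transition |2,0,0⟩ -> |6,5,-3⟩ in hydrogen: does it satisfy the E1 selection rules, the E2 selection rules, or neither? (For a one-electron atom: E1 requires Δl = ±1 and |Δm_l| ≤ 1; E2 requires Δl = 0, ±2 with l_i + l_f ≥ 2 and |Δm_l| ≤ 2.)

neither

Δl = 5 − 0 = +5; l_i + l_f = 5.
Δm_l = -3.
E1 (Δl = ±1, |Δm_l| ≤ 1): not satisfied.
E2 (Δl = 0,±2, l_i+l_f ≥ 2, |Δm_l| ≤ 2): not satisfied.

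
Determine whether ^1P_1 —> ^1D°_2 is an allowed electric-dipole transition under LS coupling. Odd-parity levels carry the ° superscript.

Initial level: S=0, L=1, J=1, parity even. Final level: S=0, L=2, J=2, parity odd.
ΔJ = 0, ±1 (not J=0↔0): J: 1 → 2, ΔJ = +1 — ok.
Parity must change: even → odd — ok.
ΔL = 0, ±1 (not L=0↔0): L: 1 → 2, ΔL = +1 — ok.
ΔS = 0: S: 0 → 0 — ok.
All four E1 rules are satisfied.

allowed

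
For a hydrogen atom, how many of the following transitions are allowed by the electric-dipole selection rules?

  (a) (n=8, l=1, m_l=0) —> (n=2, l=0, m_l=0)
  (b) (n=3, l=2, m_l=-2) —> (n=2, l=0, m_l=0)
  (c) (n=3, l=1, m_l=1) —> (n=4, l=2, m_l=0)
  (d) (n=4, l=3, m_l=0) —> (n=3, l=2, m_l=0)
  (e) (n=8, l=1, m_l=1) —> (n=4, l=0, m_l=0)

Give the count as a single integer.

4

(a) allowed
(b) forbidden — Δl = -2 (E1 requires Δl = ±1); Δm_l = +2 (E1 requires Δm_l = 0, ±1)
(c) allowed
(d) allowed
(e) allowed
Total allowed: 4 of 5.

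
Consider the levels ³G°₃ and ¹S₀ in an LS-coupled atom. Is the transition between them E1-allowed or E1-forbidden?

Reading off the term symbols: S 1→0, L 4→0, J 3→0, parity odd→even.
Parity must change: odd → even — ✓.
ΔS = 0: S: 1 → 0 — ✗.
ΔL = 0, ±1 (not L=0↔0): L: 4 → 0, ΔL = -4 — ✗.
ΔJ = 0, ±1 (not J=0↔0): J: 3 → 0, ΔJ = -3 — ✗.
Rule(s) violated: ΔS, ΔL, ΔJ.

forbidden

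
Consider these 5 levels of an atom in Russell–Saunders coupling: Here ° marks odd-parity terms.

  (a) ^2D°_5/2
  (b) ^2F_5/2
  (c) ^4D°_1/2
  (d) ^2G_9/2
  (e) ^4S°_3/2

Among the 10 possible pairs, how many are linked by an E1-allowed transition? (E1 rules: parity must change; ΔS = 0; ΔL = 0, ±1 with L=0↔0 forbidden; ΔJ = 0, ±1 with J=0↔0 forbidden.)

(a)–(b): allowed.
(a)–(c): forbidden (parity, ΔS, ΔJ).
(a)–(d): forbidden (ΔL, ΔJ).
(a)–(e): forbidden (parity, ΔS, ΔL).
(b)–(c): forbidden (ΔS, ΔJ).
(b)–(d): forbidden (parity, ΔJ).
(b)–(e): forbidden (ΔS, ΔL).
(c)–(d): forbidden (ΔS, ΔL, ΔJ).
(c)–(e): forbidden (parity, ΔL).
(d)–(e): forbidden (ΔS, ΔL, ΔJ).
Allowed pairs: 1 of 10.

1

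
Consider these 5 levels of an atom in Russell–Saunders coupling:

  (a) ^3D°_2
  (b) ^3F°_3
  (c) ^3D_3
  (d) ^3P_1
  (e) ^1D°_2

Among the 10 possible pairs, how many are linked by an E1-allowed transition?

3

(a)–(b): forbidden (parity).
(a)–(c): allowed.
(a)–(d): allowed.
(a)–(e): forbidden (parity, ΔS).
(b)–(c): allowed.
(b)–(d): forbidden (ΔL, ΔJ).
(b)–(e): forbidden (parity, ΔS).
(c)–(d): forbidden (parity, ΔJ).
(c)–(e): forbidden (ΔS).
(d)–(e): forbidden (ΔS).
Allowed pairs: 3 of 10.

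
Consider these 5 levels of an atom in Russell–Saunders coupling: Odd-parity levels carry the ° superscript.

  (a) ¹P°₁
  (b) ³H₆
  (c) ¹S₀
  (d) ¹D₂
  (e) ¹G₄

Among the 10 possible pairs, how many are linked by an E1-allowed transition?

2

(a)–(b): forbidden (ΔS, ΔL, ΔJ).
(a)–(c): allowed.
(a)–(d): allowed.
(a)–(e): forbidden (ΔL, ΔJ).
(b)–(c): forbidden (parity, ΔS, ΔL, ΔJ).
(b)–(d): forbidden (parity, ΔS, ΔL, ΔJ).
(b)–(e): forbidden (parity, ΔS, ΔJ).
(c)–(d): forbidden (parity, ΔL, ΔJ).
(c)–(e): forbidden (parity, ΔL, ΔJ).
(d)–(e): forbidden (parity, ΔL, ΔJ).
Allowed pairs: 2 of 10.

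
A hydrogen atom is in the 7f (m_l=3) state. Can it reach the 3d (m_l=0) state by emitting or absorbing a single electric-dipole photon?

forbidden

l: 3 → 2 (Δl = -1). Δl = ±1 ✓.
m_l: 3 → 0 (Δm_l = -3). |Δm_l| ≤ 1 ✗.
The transition is electric-dipole forbidden.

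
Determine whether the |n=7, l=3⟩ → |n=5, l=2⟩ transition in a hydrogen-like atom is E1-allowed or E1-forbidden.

allowed

l: 3 → 2 (Δl = -1). Δl = ±1 passes.
All E1 selection rules are satisfied.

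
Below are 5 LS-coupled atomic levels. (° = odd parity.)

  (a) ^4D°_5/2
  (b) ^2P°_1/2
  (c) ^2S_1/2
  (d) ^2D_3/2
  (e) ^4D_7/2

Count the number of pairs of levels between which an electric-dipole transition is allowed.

(a)–(b): forbidden (parity, ΔS, ΔJ).
(a)–(c): forbidden (ΔS, ΔL, ΔJ).
(a)–(d): forbidden (ΔS).
(a)–(e): allowed.
(b)–(c): allowed.
(b)–(d): allowed.
(b)–(e): forbidden (ΔS, ΔJ).
(c)–(d): forbidden (parity, ΔL).
(c)–(e): forbidden (parity, ΔS, ΔL, ΔJ).
(d)–(e): forbidden (parity, ΔS, ΔJ).
Allowed pairs: 3 of 10.

3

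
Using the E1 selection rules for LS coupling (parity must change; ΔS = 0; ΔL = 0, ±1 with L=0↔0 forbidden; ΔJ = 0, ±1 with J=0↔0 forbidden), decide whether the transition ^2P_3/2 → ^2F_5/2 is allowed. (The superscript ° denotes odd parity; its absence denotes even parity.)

Reading off the term symbols: S 1/2→1/2, L 1→3, J 3/2→5/2, parity even→even.
Parity must change: even → even — fails.
ΔS = 0: S: 1/2 → 1/2 — ok.
ΔL = 0, ±1 (not L=0↔0): L: 1 → 3, ΔL = +2 — fails.
ΔJ = 0, ±1 (not J=0↔0): J: 3/2 → 5/2, ΔJ = +1 — ok.
Rule(s) violated: parity, ΔL.

forbidden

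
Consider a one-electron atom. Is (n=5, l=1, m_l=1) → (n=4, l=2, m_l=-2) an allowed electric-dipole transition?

Initial l = 1, final l = 2, so Δl = +1. E1 requires Δl = ±1: passes.
Δm_l = -2 − (1) = -3. E1 requires Δm_l = 0, ±1: fails.
The transition is electric-dipole forbidden.

forbidden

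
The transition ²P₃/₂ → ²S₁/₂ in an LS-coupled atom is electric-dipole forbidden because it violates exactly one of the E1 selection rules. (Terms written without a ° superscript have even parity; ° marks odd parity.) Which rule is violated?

Reading off the term symbols: S 1/2→1/2, L 1→0, J 3/2→1/2, parity even→even.
Parity must change: even → even — fails.
ΔS = 0: S: 1/2 → 1/2 — ok.
ΔL = 0, ±1 (not L=0↔0): L: 1 → 0, ΔL = -1 — ok.
ΔJ = 0, ±1 (not J=0↔0): J: 3/2 → 1/2, ΔJ = -1 — ok.

parity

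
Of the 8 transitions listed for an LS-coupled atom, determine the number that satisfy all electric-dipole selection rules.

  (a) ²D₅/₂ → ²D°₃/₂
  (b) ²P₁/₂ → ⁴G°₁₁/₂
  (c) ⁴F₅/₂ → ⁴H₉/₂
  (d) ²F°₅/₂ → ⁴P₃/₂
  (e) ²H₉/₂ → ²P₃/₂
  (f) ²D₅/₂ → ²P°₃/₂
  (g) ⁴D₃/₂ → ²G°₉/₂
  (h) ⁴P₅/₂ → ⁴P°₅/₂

(a) allowed
(b) forbidden (ΔS, ΔL, ΔJ fail)
(c) forbidden (parity, ΔL, ΔJ fail)
(d) forbidden (ΔS, ΔL fail)
(e) forbidden (parity, ΔL, ΔJ fail)
(f) allowed
(g) forbidden (ΔS, ΔL, ΔJ fail)
(h) allowed
Total allowed: 3 of 8.

3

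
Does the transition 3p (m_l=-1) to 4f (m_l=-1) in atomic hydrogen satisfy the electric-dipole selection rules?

Δl = 3 − 1 = +2; the E1 rule Δl = ±1 is fails.
Δm_l = -1 − (-1) = +0. E1 requires Δm_l = 0, ±1: ok.
The transition is electric-dipole forbidden.

forbidden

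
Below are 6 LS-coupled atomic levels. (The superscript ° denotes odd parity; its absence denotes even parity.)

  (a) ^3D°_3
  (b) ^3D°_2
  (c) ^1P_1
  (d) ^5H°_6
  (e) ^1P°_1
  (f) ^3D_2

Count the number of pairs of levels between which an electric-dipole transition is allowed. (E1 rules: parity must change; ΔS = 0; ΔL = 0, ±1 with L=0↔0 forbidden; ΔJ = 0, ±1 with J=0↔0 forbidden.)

(a)–(b): forbidden (parity).
(a)–(c): forbidden (ΔS, ΔJ).
(a)–(d): forbidden (parity, ΔS, ΔL, ΔJ).
(a)–(e): forbidden (parity, ΔS, ΔJ).
(a)–(f): allowed.
(b)–(c): forbidden (ΔS).
(b)–(d): forbidden (parity, ΔS, ΔL, ΔJ).
(b)–(e): forbidden (parity, ΔS).
(b)–(f): allowed.
(c)–(d): forbidden (ΔS, ΔL, ΔJ).
(c)–(e): allowed.
(c)–(f): forbidden (parity, ΔS).
(d)–(e): forbidden (parity, ΔS, ΔL, ΔJ).
(d)–(f): forbidden (ΔS, ΔL, ΔJ).
(e)–(f): forbidden (ΔS).
Allowed pairs: 3 of 15.

3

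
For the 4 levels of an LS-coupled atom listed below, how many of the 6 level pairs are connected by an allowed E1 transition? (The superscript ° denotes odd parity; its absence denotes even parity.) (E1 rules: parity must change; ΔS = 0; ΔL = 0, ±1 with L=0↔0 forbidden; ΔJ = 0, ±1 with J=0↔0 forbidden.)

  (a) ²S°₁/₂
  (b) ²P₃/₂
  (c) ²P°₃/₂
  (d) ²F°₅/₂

2

(a)–(b): allowed.
(a)–(c): forbidden (parity).
(a)–(d): forbidden (parity, ΔL, ΔJ).
(b)–(c): allowed.
(b)–(d): forbidden (ΔL).
(c)–(d): forbidden (parity, ΔL).
Allowed pairs: 2 of 6.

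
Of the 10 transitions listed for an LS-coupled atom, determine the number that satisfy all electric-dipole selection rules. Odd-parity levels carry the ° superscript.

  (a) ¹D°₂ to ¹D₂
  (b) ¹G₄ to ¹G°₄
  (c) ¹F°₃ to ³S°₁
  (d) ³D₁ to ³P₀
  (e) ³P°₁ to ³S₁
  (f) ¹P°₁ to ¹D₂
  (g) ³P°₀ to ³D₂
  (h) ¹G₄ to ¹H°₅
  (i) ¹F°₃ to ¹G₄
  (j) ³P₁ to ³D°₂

7

(a) allowed
(b) allowed
(c) forbidden (parity, ΔS, ΔL, ΔJ fail)
(d) forbidden (parity fails)
(e) allowed
(f) allowed
(g) forbidden (ΔJ fails)
(h) allowed
(i) allowed
(j) allowed
Total allowed: 7 of 10.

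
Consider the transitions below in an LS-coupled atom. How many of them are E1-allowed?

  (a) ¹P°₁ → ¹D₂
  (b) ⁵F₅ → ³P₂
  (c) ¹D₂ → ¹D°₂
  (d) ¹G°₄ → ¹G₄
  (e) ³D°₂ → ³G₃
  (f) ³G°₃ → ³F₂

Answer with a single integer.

4

(a) allowed
(b) forbidden (parity, ΔS, ΔL, ΔJ fail)
(c) allowed
(d) allowed
(e) forbidden (ΔL fails)
(f) allowed
Total allowed: 4 of 6.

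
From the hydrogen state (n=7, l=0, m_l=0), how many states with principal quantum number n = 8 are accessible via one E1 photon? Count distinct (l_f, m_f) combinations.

E1 requires Δl = ±1, so l_f ∈ {-1, 1}; with 0 ≤ l_f ≤ n_f−1 = 7, the allowed l_f values are {1}.
For l_f = 1: m_f ∈ {m_i−1, m_i, m_i+1} ∩ [−1, 1] = {-1, 0, 1} → 3 states.
Total: 3.

3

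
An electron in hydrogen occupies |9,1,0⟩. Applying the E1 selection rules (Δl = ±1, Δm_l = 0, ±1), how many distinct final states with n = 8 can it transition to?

4

E1 requires Δl = ±1, so l_f ∈ {0, 2}; with 0 ≤ l_f ≤ n_f−1 = 7, the allowed l_f values are {0, 2}.
For l_f = 0: m_f ∈ {m_i−1, m_i, m_i+1} ∩ [−0, 0] = {0} → 1 state.
For l_f = 2: m_f ∈ {m_i−1, m_i, m_i+1} ∩ [−2, 2] = {-1, 0, 1} → 3 states.
Total: 4.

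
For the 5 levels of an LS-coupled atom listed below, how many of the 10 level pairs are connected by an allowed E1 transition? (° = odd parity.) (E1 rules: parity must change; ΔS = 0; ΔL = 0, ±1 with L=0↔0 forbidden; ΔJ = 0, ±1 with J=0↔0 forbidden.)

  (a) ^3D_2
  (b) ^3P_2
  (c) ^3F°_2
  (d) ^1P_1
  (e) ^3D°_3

3

(a)–(b): forbidden (parity).
(a)–(c): allowed.
(a)–(d): forbidden (parity, ΔS).
(a)–(e): allowed.
(b)–(c): forbidden (ΔL).
(b)–(d): forbidden (parity, ΔS).
(b)–(e): allowed.
(c)–(d): forbidden (ΔS, ΔL).
(c)–(e): forbidden (parity).
(d)–(e): forbidden (ΔS, ΔJ).
Allowed pairs: 3 of 10.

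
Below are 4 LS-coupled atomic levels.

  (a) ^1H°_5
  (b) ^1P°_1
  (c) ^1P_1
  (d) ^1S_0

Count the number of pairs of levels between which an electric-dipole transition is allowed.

2

(a)–(b): forbidden (parity, ΔL, ΔJ).
(a)–(c): forbidden (ΔL, ΔJ).
(a)–(d): forbidden (ΔL, ΔJ).
(b)–(c): allowed.
(b)–(d): allowed.
(c)–(d): forbidden (parity).
Allowed pairs: 2 of 6.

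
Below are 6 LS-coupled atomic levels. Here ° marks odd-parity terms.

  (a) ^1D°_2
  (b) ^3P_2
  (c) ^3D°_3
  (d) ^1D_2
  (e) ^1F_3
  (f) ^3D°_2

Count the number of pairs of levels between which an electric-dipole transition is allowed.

4

(a)–(b): forbidden (ΔS).
(a)–(c): forbidden (parity, ΔS).
(a)–(d): allowed.
(a)–(e): allowed.
(a)–(f): forbidden (parity, ΔS).
(b)–(c): allowed.
(b)–(d): forbidden (parity, ΔS).
(b)–(e): forbidden (parity, ΔS, ΔL).
(b)–(f): allowed.
(c)–(d): forbidden (ΔS).
(c)–(e): forbidden (ΔS).
(c)–(f): forbidden (parity).
(d)–(e): forbidden (parity).
(d)–(f): forbidden (ΔS).
(e)–(f): forbidden (ΔS).
Allowed pairs: 4 of 15.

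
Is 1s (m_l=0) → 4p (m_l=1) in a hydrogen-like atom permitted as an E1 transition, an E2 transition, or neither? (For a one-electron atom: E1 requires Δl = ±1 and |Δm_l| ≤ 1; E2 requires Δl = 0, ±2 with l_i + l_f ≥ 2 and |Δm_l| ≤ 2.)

Δl = 1 − 0 = +1; l_i + l_f = 1.
Δm_l = +1.
E1 (Δl = ±1, |Δm_l| ≤ 1): satisfied.
E2 (Δl = 0,±2, l_i+l_f ≥ 2, |Δm_l| ≤ 2): not satisfied.

E1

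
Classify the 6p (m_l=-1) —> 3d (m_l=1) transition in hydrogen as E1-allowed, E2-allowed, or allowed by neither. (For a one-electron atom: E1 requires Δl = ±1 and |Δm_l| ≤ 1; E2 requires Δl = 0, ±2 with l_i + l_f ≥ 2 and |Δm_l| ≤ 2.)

Δl = 2 − 1 = +1; l_i + l_f = 3.
Δm_l = +2.
E1 (Δl = ±1, |Δm_l| ≤ 1): not satisfied.
E2 (Δl = 0,±2, l_i+l_f ≥ 2, |Δm_l| ≤ 2): not satisfied.

neither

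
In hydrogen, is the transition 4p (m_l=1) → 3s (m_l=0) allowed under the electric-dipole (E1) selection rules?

allowed

l: 1 → 0 (Δl = -1). Δl = ±1 ok.
m_l: 1 → 0 (Δm_l = -1). |Δm_l| ≤ 1 ok.
All E1 selection rules are satisfied.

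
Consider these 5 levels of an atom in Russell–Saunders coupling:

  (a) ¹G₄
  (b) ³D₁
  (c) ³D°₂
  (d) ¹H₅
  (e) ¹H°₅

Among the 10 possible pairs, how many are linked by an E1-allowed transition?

(a)–(b): forbidden (parity, ΔS, ΔL, ΔJ).
(a)–(c): forbidden (ΔS, ΔL, ΔJ).
(a)–(d): forbidden (parity).
(a)–(e): allowed.
(b)–(c): allowed.
(b)–(d): forbidden (parity, ΔS, ΔL, ΔJ).
(b)–(e): forbidden (ΔS, ΔL, ΔJ).
(c)–(d): forbidden (ΔS, ΔL, ΔJ).
(c)–(e): forbidden (parity, ΔS, ΔL, ΔJ).
(d)–(e): allowed.
Allowed pairs: 3 of 10.

3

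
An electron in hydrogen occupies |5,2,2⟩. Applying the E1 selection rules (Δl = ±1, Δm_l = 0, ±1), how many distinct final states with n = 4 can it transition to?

E1 requires Δl = ±1, so l_f ∈ {1, 3}; with 0 ≤ l_f ≤ n_f−1 = 3, the allowed l_f values are {1, 3}.
For l_f = 1: m_f ∈ {m_i−1, m_i, m_i+1} ∩ [−1, 1] = {1} → 1 state.
For l_f = 3: m_f ∈ {m_i−1, m_i, m_i+1} ∩ [−3, 3] = {1, 2, 3} → 3 states.
Total: 4.

4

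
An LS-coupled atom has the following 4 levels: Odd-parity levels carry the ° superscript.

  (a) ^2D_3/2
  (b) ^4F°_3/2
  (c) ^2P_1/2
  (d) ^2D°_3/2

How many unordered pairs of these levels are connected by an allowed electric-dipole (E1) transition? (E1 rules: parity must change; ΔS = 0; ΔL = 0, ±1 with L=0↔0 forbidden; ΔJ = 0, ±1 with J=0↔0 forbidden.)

(a)–(b): forbidden (ΔS).
(a)–(c): forbidden (parity).
(a)–(d): allowed.
(b)–(c): forbidden (ΔS, ΔL).
(b)–(d): forbidden (parity, ΔS).
(c)–(d): allowed.
Allowed pairs: 2 of 6.

2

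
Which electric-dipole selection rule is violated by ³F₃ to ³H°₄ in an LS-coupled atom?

the ΔL = 0, ±1 rule

Initial level: S=1, L=3, J=3, parity even. Final level: S=1, L=5, J=4, parity odd.
ΔL = 0, ±1 (not L=0↔0): L: 3 → 5, ΔL = +2 — ✗.
ΔS = 0: S: 1 → 1 — ✓.
Parity must change: even → odd — ✓.
ΔJ = 0, ±1 (not J=0↔0): J: 3 → 4, ΔJ = +1 — ✓.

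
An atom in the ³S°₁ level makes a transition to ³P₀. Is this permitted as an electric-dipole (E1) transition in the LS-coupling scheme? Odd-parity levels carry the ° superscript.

allowed

ΔS = 0: S: 1 → 1 — ok.
ΔL = 0, ±1 (not L=0↔0): L: 0 → 1, ΔL = +1 — ok.
ΔJ = 0, ±1 (not J=0↔0): J: 1 → 0, ΔJ = -1 — ok.
Parity must change: odd → even — ok.
All four E1 rules are satisfied.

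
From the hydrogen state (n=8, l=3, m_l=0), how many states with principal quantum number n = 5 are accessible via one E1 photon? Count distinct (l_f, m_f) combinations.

E1 requires Δl = ±1, so l_f ∈ {2, 4}; with 0 ≤ l_f ≤ n_f−1 = 4, the allowed l_f values are {2, 4}.
For l_f = 2: m_f ∈ {m_i−1, m_i, m_i+1} ∩ [−2, 2] = {-1, 0, 1} → 3 states.
For l_f = 4: m_f ∈ {m_i−1, m_i, m_i+1} ∩ [−4, 4] = {-1, 0, 1} → 3 states.
Total: 6.

6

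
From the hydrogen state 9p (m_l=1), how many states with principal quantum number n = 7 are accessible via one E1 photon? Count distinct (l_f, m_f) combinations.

4

E1 requires Δl = ±1, so l_f ∈ {0, 2}; with 0 ≤ l_f ≤ n_f−1 = 6, the allowed l_f values are {0, 2}.
For l_f = 0: m_f ∈ {m_i−1, m_i, m_i+1} ∩ [−0, 0] = {0} → 1 state.
For l_f = 2: m_f ∈ {m_i−1, m_i, m_i+1} ∩ [−2, 2] = {0, 1, 2} → 3 states.
Total: 4.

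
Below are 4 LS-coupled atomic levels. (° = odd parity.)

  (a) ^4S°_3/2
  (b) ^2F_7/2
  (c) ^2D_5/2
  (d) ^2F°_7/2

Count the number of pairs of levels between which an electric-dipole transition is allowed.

2

(a)–(b): forbidden (ΔS, ΔL, ΔJ).
(a)–(c): forbidden (ΔS, ΔL).
(a)–(d): forbidden (parity, ΔS, ΔL, ΔJ).
(b)–(c): forbidden (parity).
(b)–(d): allowed.
(c)–(d): allowed.
Allowed pairs: 2 of 6.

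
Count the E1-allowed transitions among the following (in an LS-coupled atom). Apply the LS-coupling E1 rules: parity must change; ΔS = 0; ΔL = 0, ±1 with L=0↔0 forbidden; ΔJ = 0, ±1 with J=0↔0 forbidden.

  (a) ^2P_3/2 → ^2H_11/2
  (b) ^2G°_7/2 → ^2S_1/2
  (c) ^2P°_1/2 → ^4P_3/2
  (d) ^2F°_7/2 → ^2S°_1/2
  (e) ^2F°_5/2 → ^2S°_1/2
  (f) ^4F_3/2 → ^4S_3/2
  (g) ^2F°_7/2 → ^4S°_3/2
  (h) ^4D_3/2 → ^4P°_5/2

1

(a) forbidden (parity, ΔL, ΔJ fail)
(b) forbidden (ΔL, ΔJ fail)
(c) forbidden (ΔS fails)
(d) forbidden (parity, ΔL, ΔJ fail)
(e) forbidden (parity, ΔL, ΔJ fail)
(f) forbidden (parity, ΔL fail)
(g) forbidden (parity, ΔS, ΔL, ΔJ fail)
(h) allowed
Total allowed: 1 of 8.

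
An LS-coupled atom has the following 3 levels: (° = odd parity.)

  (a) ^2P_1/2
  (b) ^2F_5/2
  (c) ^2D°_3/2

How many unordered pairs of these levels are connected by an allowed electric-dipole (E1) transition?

2

(a)–(b): forbidden (parity, ΔL, ΔJ).
(a)–(c): allowed.
(b)–(c): allowed.
Allowed pairs: 2 of 3.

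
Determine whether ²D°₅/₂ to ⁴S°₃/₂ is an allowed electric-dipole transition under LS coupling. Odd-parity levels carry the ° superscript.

Initial level: S=1/2, L=2, J=5/2, parity odd. Final level: S=3/2, L=0, J=3/2, parity odd.
Parity must change: odd → odd — violated.
ΔS = 0: S: 1/2 → 3/2 — violated.
ΔL = 0, ±1 (not L=0↔0): L: 2 → 0, ΔL = -2 — violated.
ΔJ = 0, ±1 (not J=0↔0): J: 5/2 → 3/2, ΔJ = -1 — satisfied.
Rule(s) violated: parity, ΔS, ΔL.

forbidden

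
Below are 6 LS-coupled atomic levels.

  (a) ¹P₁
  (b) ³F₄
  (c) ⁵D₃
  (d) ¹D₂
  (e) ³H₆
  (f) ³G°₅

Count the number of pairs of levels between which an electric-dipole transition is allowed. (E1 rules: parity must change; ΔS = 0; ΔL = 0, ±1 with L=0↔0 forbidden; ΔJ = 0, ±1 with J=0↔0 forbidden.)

2

(a)–(b): forbidden (parity, ΔS, ΔL, ΔJ).
(a)–(c): forbidden (parity, ΔS, ΔJ).
(a)–(d): forbidden (parity).
(a)–(e): forbidden (parity, ΔS, ΔL, ΔJ).
(a)–(f): forbidden (ΔS, ΔL, ΔJ).
(b)–(c): forbidden (parity, ΔS).
(b)–(d): forbidden (parity, ΔS, ΔJ).
(b)–(e): forbidden (parity, ΔL, ΔJ).
(b)–(f): allowed.
(c)–(d): forbidden (parity, ΔS).
(c)–(e): forbidden (parity, ΔS, ΔL, ΔJ).
(c)–(f): forbidden (ΔS, ΔL, ΔJ).
(d)–(e): forbidden (parity, ΔS, ΔL, ΔJ).
(d)–(f): forbidden (ΔS, ΔL, ΔJ).
(e)–(f): allowed.
Allowed pairs: 2 of 15.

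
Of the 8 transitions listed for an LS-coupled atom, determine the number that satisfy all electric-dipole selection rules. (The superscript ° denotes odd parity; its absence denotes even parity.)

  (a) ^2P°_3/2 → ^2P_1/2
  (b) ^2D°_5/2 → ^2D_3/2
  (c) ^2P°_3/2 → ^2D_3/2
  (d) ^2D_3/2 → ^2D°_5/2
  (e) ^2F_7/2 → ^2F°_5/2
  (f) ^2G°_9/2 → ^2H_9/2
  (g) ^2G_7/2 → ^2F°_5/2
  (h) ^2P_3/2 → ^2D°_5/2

8

(a) allowed
(b) allowed
(c) allowed
(d) allowed
(e) allowed
(f) allowed
(g) allowed
(h) allowed
Total allowed: 8 of 8.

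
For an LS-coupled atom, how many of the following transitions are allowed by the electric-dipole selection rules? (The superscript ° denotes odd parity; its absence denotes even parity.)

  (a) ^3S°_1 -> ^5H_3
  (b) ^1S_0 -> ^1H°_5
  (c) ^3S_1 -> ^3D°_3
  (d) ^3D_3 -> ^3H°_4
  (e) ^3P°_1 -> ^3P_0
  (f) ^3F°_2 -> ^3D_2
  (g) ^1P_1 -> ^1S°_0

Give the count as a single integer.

(a) forbidden (ΔS, ΔL, ΔJ fail)
(b) forbidden (ΔL, ΔJ fail)
(c) forbidden (ΔL, ΔJ fail)
(d) forbidden (ΔL fails)
(e) allowed
(f) allowed
(g) allowed
Total allowed: 3 of 7.

3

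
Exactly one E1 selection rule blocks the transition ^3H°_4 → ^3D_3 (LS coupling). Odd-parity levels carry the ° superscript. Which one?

Initial level: S=1, L=5, J=4, parity odd. Final level: S=1, L=2, J=3, parity even.
Parity must change: odd → even — passes.
ΔS = 0: S: 1 → 1 — passes.
ΔL = 0, ±1 (not L=0↔0): L: 5 → 2, ΔL = -3 — fails.
ΔJ = 0, ±1 (not J=0↔0): J: 4 → 3, ΔJ = -1 — passes.

the ΔL = 0, ±1 rule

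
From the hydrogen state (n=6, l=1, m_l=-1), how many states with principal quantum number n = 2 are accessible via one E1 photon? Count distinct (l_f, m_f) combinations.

E1 requires Δl = ±1, so l_f ∈ {0, 2}; with 0 ≤ l_f ≤ n_f−1 = 1, the allowed l_f values are {0}.
For l_f = 0: m_f ∈ {m_i−1, m_i, m_i+1} ∩ [−0, 0] = {0} → 1 state.
Total: 1.

1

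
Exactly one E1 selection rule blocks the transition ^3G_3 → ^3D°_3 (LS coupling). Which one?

the ΔL = 0, ±1 rule

Reading off the term symbols: S 1→1, L 4→2, J 3→3, parity even→odd.
ΔJ = 0, ±1 (not J=0↔0): J: 3 → 3, ΔJ = +0 — passes.
ΔL = 0, ±1 (not L=0↔0): L: 4 → 2, ΔL = -2 — fails.
ΔS = 0: S: 1 → 1 — passes.
Parity must change: even → odd — passes.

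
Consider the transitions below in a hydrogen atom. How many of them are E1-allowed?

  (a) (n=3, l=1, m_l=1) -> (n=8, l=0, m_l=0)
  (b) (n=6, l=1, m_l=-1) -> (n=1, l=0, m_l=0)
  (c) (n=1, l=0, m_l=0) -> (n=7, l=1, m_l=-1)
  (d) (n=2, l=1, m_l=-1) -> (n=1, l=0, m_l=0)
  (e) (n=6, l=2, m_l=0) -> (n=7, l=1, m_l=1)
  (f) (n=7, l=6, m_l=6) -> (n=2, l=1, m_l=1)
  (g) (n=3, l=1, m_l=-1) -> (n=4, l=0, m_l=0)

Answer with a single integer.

(a) allowed
(b) allowed
(c) allowed
(d) allowed
(e) allowed
(f) forbidden — Δl = -5 (E1 requires Δl = ±1); Δm_l = -5 (E1 requires Δm_l = 0, ±1)
(g) allowed
Total allowed: 6 of 7.

6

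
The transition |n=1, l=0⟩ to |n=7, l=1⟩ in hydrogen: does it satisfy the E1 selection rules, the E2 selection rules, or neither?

E1

Δl = 1 − 0 = +1; l_i + l_f = 1.
E1 (Δl = ±1): satisfied.
E2 (Δl = 0,±2, l_i+l_f ≥ 2): not satisfied.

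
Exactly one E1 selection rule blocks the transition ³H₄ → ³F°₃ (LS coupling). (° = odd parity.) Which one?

Parity must change: even → odd — ok.
ΔS = 0: S: 1 → 1 — ok.
ΔJ = 0, ±1 (not J=0↔0): J: 4 → 3, ΔJ = -1 — ok.
ΔL = 0, ±1 (not L=0↔0): L: 5 → 3, ΔL = -2 — fails.

the ΔL = 0, ±1 rule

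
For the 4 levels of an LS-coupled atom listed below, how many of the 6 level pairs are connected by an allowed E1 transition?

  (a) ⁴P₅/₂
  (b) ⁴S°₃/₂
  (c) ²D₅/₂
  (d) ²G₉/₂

(a)–(b): allowed.
(a)–(c): forbidden (parity, ΔS).
(a)–(d): forbidden (parity, ΔS, ΔL, ΔJ).
(b)–(c): forbidden (ΔS, ΔL).
(b)–(d): forbidden (ΔS, ΔL, ΔJ).
(c)–(d): forbidden (parity, ΔL, ΔJ).
Allowed pairs: 1 of 6.

1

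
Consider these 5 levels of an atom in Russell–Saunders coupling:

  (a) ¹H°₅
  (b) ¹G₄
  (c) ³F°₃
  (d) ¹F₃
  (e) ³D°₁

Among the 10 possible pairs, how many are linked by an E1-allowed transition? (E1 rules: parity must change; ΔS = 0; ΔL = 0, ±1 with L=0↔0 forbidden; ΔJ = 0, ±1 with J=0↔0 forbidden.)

(a)–(b): allowed.
(a)–(c): forbidden (parity, ΔS, ΔL, ΔJ).
(a)–(d): forbidden (ΔL, ΔJ).
(a)–(e): forbidden (parity, ΔS, ΔL, ΔJ).
(b)–(c): forbidden (ΔS).
(b)–(d): forbidden (parity).
(b)–(e): forbidden (ΔS, ΔL, ΔJ).
(c)–(d): forbidden (ΔS).
(c)–(e): forbidden (parity, ΔJ).
(d)–(e): forbidden (ΔS, ΔJ).
Allowed pairs: 1 of 10.

1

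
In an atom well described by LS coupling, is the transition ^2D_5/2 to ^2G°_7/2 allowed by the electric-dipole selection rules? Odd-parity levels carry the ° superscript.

Initial level: S=1/2, L=2, J=5/2, parity even. Final level: S=1/2, L=4, J=7/2, parity odd.
ΔL = 0, ±1 (not L=0↔0): L: 2 → 4, ΔL = +2 — ✗.
ΔJ = 0, ±1 (not J=0↔0): J: 5/2 → 7/2, ΔJ = +1 — ✓.
ΔS = 0: S: 1/2 → 1/2 — ✓.
Parity must change: even → odd — ✓.
Rule(s) violated: ΔL.

forbidden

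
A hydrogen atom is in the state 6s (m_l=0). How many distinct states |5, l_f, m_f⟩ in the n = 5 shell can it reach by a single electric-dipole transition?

3

E1 requires Δl = ±1, so l_f ∈ {-1, 1}; with 0 ≤ l_f ≤ n_f−1 = 4, the allowed l_f values are {1}.
For l_f = 1: m_f ∈ {m_i−1, m_i, m_i+1} ∩ [−1, 1] = {-1, 0, 1} → 3 states.
Total: 3.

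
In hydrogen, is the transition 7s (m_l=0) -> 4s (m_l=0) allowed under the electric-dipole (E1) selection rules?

Initial l = 0, final l = 0, so Δl = +0. E1 requires Δl = ±1: fails.
m_l: 0 → 0 (Δm_l = +0). |Δm_l| ≤ 1 passes.
The transition is electric-dipole forbidden.

forbidden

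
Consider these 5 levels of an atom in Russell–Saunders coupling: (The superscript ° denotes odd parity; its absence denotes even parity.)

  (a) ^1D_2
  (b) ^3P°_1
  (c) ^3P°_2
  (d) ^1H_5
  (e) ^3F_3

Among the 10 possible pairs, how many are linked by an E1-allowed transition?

0

(a)–(b): forbidden (ΔS).
(a)–(c): forbidden (ΔS).
(a)–(d): forbidden (parity, ΔL, ΔJ).
(a)–(e): forbidden (parity, ΔS).
(b)–(c): forbidden (parity).
(b)–(d): forbidden (ΔS, ΔL, ΔJ).
(b)–(e): forbidden (ΔL, ΔJ).
(c)–(d): forbidden (ΔS, ΔL, ΔJ).
(c)–(e): forbidden (ΔL).
(d)–(e): forbidden (parity, ΔS, ΔL, ΔJ).
Allowed pairs: 0 of 10.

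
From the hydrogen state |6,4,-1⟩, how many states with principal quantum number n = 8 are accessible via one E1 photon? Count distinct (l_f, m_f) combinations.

E1 requires Δl = ±1, so l_f ∈ {3, 5}; with 0 ≤ l_f ≤ n_f−1 = 7, the allowed l_f values are {3, 5}.
For l_f = 3: m_f ∈ {m_i−1, m_i, m_i+1} ∩ [−3, 3] = {-2, -1, 0} → 3 states.
For l_f = 5: m_f ∈ {m_i−1, m_i, m_i+1} ∩ [−5, 5] = {-2, -1, 0} → 3 states.
Total: 6.

6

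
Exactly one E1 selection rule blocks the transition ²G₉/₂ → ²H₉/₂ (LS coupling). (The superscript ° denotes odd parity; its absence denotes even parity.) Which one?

ΔS = 0: S: 1/2 → 1/2 — ✓.
ΔL = 0, ±1 (not L=0↔0): L: 4 → 5, ΔL = +1 — ✓.
Parity must change: even → even — ✗.
ΔJ = 0, ±1 (not J=0↔0): J: 9/2 → 9/2, ΔJ = +0 — ✓.

parity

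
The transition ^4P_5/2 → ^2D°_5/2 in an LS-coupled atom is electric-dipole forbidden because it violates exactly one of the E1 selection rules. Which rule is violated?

Parity must change: even → odd — ok.
ΔS = 0: S: 3/2 → 1/2 — fails.
ΔL = 0, ±1 (not L=0↔0): L: 1 → 2, ΔL = +1 — ok.
ΔJ = 0, ±1 (not J=0↔0): J: 5/2 → 5/2, ΔJ = +0 — ok.

the ΔS = 0 rule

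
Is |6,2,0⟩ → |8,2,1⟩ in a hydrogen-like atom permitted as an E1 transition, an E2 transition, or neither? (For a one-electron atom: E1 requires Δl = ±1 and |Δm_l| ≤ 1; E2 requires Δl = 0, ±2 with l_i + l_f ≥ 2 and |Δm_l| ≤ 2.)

Δl = 2 − 2 = +0; l_i + l_f = 4.
Δm_l = +1.
E1 (Δl = ±1, |Δm_l| ≤ 1): not satisfied.
E2 (Δl = 0,±2, l_i+l_f ≥ 2, |Δm_l| ≤ 2): satisfied.

E2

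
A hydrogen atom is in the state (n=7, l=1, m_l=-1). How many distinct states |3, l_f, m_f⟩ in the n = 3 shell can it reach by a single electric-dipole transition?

4

E1 requires Δl = ±1, so l_f ∈ {0, 2}; with 0 ≤ l_f ≤ n_f−1 = 2, the allowed l_f values are {0, 2}.
For l_f = 0: m_f ∈ {m_i−1, m_i, m_i+1} ∩ [−0, 0] = {0} → 1 state.
For l_f = 2: m_f ∈ {m_i−1, m_i, m_i+1} ∩ [−2, 2] = {-2, -1, 0} → 3 states.
Total: 4.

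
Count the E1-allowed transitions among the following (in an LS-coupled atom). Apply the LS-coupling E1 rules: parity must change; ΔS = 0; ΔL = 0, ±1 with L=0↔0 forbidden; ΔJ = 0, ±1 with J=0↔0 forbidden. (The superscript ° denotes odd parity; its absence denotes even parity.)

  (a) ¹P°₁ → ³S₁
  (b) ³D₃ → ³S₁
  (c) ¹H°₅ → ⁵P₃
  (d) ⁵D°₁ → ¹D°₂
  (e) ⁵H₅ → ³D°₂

(a) forbidden (ΔS fails)
(b) forbidden (parity, ΔL, ΔJ fail)
(c) forbidden (ΔS, ΔL, ΔJ fail)
(d) forbidden (parity, ΔS fail)
(e) forbidden (ΔS, ΔL, ΔJ fail)
Total allowed: 0 of 5.

0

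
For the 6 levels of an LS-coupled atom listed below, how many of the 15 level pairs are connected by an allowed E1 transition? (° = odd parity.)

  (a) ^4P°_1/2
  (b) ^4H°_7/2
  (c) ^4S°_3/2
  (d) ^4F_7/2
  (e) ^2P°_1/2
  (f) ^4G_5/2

(a)–(b): forbidden (parity, ΔL, ΔJ).
(a)–(c): forbidden (parity).
(a)–(d): forbidden (ΔL, ΔJ).
(a)–(e): forbidden (parity, ΔS).
(a)–(f): forbidden (ΔL, ΔJ).
(b)–(c): forbidden (parity, ΔL, ΔJ).
(b)–(d): forbidden (ΔL).
(b)–(e): forbidden (parity, ΔS, ΔL, ΔJ).
(b)–(f): allowed.
(c)–(d): forbidden (ΔL, ΔJ).
(c)–(e): forbidden (parity, ΔS).
(c)–(f): forbidden (ΔL).
(d)–(e): forbidden (ΔS, ΔL, ΔJ).
(d)–(f): forbidden (parity).
(e)–(f): forbidden (ΔS, ΔL, ΔJ).
Allowed pairs: 1 of 15.

1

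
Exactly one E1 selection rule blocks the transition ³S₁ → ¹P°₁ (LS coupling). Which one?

Initial level: S=1, L=0, J=1, parity even. Final level: S=0, L=1, J=1, parity odd.
Parity must change: even → odd — passes.
ΔS = 0: S: 1 → 0 — fails.
ΔL = 0, ±1 (not L=0↔0): L: 0 → 1, ΔL = +1 — passes.
ΔJ = 0, ±1 (not J=0↔0): J: 1 → 1, ΔJ = +0 — passes.

the ΔS = 0 rule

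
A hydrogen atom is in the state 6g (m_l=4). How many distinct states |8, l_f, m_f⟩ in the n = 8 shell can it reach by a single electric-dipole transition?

E1 requires Δl = ±1, so l_f ∈ {3, 5}; with 0 ≤ l_f ≤ n_f−1 = 7, the allowed l_f values are {3, 5}.
For l_f = 3: m_f ∈ {m_i−1, m_i, m_i+1} ∩ [−3, 3] = {3} → 1 state.
For l_f = 5: m_f ∈ {m_i−1, m_i, m_i+1} ∩ [−5, 5] = {3, 4, 5} → 3 states.
Total: 4.

4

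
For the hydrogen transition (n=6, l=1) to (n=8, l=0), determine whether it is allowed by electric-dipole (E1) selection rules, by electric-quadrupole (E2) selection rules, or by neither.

E1

Δl = 0 − 1 = -1; l_i + l_f = 1.
E1 (Δl = ±1): satisfied.
E2 (Δl = 0,±2, l_i+l_f ≥ 2): not satisfied.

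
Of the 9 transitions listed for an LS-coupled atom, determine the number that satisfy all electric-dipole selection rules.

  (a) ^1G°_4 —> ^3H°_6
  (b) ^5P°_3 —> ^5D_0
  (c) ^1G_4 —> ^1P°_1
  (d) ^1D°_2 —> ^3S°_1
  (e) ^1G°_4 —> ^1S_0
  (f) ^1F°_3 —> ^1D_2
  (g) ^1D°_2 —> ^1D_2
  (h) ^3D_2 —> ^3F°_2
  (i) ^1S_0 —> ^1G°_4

3

(a) forbidden (parity, ΔS, ΔJ fail)
(b) forbidden (ΔJ fails)
(c) forbidden (ΔL, ΔJ fail)
(d) forbidden (parity, ΔS, ΔL fail)
(e) forbidden (ΔL, ΔJ fail)
(f) allowed
(g) allowed
(h) allowed
(i) forbidden (ΔL, ΔJ fail)
Total allowed: 3 of 9.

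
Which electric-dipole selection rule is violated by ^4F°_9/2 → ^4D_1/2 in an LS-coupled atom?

the ΔJ = 0, ±1 rule

Initial level: S=3/2, L=3, J=9/2, parity odd. Final level: S=3/2, L=2, J=1/2, parity even.
Parity must change: odd → even — ✓.
ΔS = 0: S: 3/2 → 3/2 — ✓.
ΔL = 0, ±1 (not L=0↔0): L: 3 → 2, ΔL = -1 — ✓.
ΔJ = 0, ±1 (not J=0↔0): J: 9/2 → 1/2, ΔJ = -4 — ✗.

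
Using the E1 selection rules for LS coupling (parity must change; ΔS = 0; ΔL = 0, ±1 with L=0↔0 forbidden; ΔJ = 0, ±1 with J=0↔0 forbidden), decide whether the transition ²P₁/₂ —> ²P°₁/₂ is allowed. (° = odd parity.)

Parity must change: even → odd — ✓.
ΔS = 0: S: 1/2 → 1/2 — ✓.
ΔL = 0, ±1 (not L=0↔0): L: 1 → 1, ΔL = +0 — ✓.
ΔJ = 0, ±1 (not J=0↔0): J: 1/2 → 1/2, ΔJ = +0 — ✓.
All four E1 rules are satisfied.

allowed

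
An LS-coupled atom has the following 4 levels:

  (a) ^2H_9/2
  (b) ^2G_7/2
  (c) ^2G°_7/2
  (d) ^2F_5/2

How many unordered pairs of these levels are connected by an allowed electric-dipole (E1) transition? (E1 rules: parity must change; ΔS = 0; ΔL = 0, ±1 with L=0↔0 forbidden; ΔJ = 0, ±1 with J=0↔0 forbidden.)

(a)–(b): forbidden (parity).
(a)–(c): allowed.
(a)–(d): forbidden (parity, ΔL, ΔJ).
(b)–(c): allowed.
(b)–(d): forbidden (parity).
(c)–(d): allowed.
Allowed pairs: 3 of 6.

3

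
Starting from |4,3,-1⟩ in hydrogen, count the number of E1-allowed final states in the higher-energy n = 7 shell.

E1 requires Δl = ±1, so l_f ∈ {2, 4}; with 0 ≤ l_f ≤ n_f−1 = 6, the allowed l_f values are {2, 4}.
For l_f = 2: m_f ∈ {m_i−1, m_i, m_i+1} ∩ [−2, 2] = {-2, -1, 0} → 3 states.
For l_f = 4: m_f ∈ {m_i−1, m_i, m_i+1} ∩ [−4, 4] = {-2, -1, 0} → 3 states.
Total: 6.

6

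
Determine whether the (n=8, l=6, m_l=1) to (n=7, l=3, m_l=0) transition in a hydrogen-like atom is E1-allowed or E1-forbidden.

forbidden

Δl = 3 − 6 = -3; the E1 rule Δl = ±1 is violated.
m_l: 1 → 0 (Δm_l = -1). |Δm_l| ≤ 1 satisfied.
The transition is electric-dipole forbidden.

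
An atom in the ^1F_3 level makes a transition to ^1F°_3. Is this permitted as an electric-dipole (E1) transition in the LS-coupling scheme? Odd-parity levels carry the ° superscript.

Initial level: S=0, L=3, J=3, parity even. Final level: S=0, L=3, J=3, parity odd.
Parity must change: even → odd — ✓.
ΔS = 0: S: 0 → 0 — ✓.
ΔL = 0, ±1 (not L=0↔0): L: 3 → 3, ΔL = +0 — ✓.
ΔJ = 0, ±1 (not J=0↔0): J: 3 → 3, ΔJ = +0 — ✓.
All four E1 rules are satisfied.

allowed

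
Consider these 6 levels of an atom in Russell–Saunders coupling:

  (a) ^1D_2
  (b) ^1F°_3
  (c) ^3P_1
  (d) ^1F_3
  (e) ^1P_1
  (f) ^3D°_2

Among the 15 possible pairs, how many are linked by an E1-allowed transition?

(a)–(b): allowed.
(a)–(c): forbidden (parity, ΔS).
(a)–(d): forbidden (parity).
(a)–(e): forbidden (parity).
(a)–(f): forbidden (ΔS).
(b)–(c): forbidden (ΔS, ΔL, ΔJ).
(b)–(d): allowed.
(b)–(e): forbidden (ΔL, ΔJ).
(b)–(f): forbidden (parity, ΔS).
(c)–(d): forbidden (parity, ΔS, ΔL, ΔJ).
(c)–(e): forbidden (parity, ΔS).
(c)–(f): allowed.
(d)–(e): forbidden (parity, ΔL, ΔJ).
(d)–(f): forbidden (ΔS).
(e)–(f): forbidden (ΔS).
Allowed pairs: 3 of 15.

3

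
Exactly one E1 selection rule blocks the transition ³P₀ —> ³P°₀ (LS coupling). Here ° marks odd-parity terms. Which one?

Parity must change: even → odd — ok.
ΔS = 0: S: 1 → 1 — ok.
ΔL = 0, ±1 (not L=0↔0): L: 1 → 1, ΔL = +0 — ok.
ΔJ = 0, ±1 (not J=0↔0): J: 0 → 0, ΔJ = +0 — fails.

the J=0 ↔ J=0 exclusion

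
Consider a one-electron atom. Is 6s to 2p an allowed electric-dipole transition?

Initial l = 0, final l = 1, so Δl = +1. E1 requires Δl = ±1: ✓.
All E1 selection rules are satisfied.

allowed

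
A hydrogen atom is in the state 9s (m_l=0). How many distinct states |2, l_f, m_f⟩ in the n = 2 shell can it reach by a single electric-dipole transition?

3

E1 requires Δl = ±1, so l_f ∈ {-1, 1}; with 0 ≤ l_f ≤ n_f−1 = 1, the allowed l_f values are {1}.
For l_f = 1: m_f ∈ {m_i−1, m_i, m_i+1} ∩ [−1, 1] = {-1, 0, 1} → 3 states.
Total: 3.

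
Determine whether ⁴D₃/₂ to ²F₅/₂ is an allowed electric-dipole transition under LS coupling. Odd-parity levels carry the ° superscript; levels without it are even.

Initial level: S=3/2, L=2, J=3/2, parity even. Final level: S=1/2, L=3, J=5/2, parity even.
Parity must change: even → even — violated.
ΔS = 0: S: 3/2 → 1/2 — violated.
ΔL = 0, ±1 (not L=0↔0): L: 2 → 3, ΔL = +1 — satisfied.
ΔJ = 0, ±1 (not J=0↔0): J: 3/2 → 5/2, ΔJ = +1 — satisfied.
Rule(s) violated: parity, ΔS.

forbidden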